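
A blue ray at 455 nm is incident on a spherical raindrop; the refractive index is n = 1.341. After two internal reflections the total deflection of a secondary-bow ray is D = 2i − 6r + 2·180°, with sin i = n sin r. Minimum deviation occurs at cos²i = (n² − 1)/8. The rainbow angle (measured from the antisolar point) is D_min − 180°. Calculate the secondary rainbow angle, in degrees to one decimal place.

cos²i = (1.79828 − 1)/8 = 0.09979; i = arccos(0.31589) = 71.586°.
sin r = sin 71.586°/1.341 = 0.70753; r = 45.034°.
D_min = 2·71.586° − 6·45.034° + 360° = 232.966°.
Rainbow angle = D_min − 180° = 52.966°.

53.0°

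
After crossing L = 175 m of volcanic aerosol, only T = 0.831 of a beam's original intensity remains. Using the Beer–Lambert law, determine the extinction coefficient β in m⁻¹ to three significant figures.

Beer–Lambert: T = exp(−βL) ⇒ β = −ln(T)/L = −ln(0.831)/175 = 0.1851/175 = 0.001058 m⁻¹.

0.00106 m⁻¹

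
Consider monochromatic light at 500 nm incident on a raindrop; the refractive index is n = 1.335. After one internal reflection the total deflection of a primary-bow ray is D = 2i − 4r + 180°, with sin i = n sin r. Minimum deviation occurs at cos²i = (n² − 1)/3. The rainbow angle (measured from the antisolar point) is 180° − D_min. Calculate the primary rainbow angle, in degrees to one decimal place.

41.8°

cos²i = (1.78222 − 1)/3 = 0.26074; i = arccos(0.51063) = 59.294°.
sin r = sin 59.294°/1.335 = 0.64405; r = 40.094°.
D_min = 2·59.294° − 4·40.094° + 180° = 138.212°.
Rainbow angle = 180° − D_min = 41.788°.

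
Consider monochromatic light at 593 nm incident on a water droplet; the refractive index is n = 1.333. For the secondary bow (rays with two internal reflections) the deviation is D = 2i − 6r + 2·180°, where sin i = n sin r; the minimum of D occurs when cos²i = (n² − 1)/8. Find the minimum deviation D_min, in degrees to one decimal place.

230.9°

cos²i = (1.77689 − 1)/8 = 0.09711; i = arccos(0.31163) = 71.843°.
sin r = sin 71.843°/1.333 = 0.71283; r = 45.466°.
D_min = 2·71.843° − 6·45.466° + 360° = 230.891°.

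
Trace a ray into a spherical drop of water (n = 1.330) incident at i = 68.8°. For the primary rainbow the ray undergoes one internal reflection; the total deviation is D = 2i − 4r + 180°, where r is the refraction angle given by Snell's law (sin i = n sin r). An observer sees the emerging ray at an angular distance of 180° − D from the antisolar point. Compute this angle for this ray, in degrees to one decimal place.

sin r = sin 68.8° / 1.330 = 0.9323/1.330 = 0.7010; r = 44.51°.
D = 2·68.8° − 4·44.51° + 180° = 137.60° − 178.03° + 180° = 139.57°.
Angle from antisolar point = 180° − D = 40.43°.

40.4°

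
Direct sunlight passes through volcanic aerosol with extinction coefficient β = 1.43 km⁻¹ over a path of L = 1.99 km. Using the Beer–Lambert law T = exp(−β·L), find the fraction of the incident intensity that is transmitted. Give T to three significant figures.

0.0581

τ = β·L = 1.43 × 1.99 = 2.8457.
T = exp(−2.8457) = 0.0581.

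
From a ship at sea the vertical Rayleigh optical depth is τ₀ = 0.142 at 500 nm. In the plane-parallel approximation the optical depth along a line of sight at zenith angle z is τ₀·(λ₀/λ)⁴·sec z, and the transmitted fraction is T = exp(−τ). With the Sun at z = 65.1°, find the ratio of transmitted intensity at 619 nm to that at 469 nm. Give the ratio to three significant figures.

Airmass: sec 65.1° = 2.3751.
τ(619 nm) = 0.142 × (500/619)⁴ × 2.3751 = 0.142 × 0.4257 × 2.3751 = 0.1436.
τ(469 nm) = 0.142 × (500/469)⁴ × 2.3751 = 0.142 × 1.2918 × 2.3751 = 0.4357.
T(619)/T(469) = exp(τ_B − τ_A) = exp(0.2921) = 1.3392.

1.34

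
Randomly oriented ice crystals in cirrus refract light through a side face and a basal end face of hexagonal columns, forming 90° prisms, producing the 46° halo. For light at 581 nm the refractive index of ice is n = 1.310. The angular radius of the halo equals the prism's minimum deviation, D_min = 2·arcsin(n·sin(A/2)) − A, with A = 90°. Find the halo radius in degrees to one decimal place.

45.7°

n·sin(A/2) = 1.310 × sin 45° = 1.310 × 0.7071 = 0.9263.
D_min = 2·arcsin(0.9263) − 90° = 2 × 67.867° − 90° = 45.733°.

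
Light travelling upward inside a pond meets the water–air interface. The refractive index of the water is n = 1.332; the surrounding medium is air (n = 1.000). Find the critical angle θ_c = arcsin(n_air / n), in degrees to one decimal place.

sin θ_c = n_air / n = 1.000 / 1.332 = 0.7508.
θ_c = arcsin(0.7508) = 48.66°.

48.7°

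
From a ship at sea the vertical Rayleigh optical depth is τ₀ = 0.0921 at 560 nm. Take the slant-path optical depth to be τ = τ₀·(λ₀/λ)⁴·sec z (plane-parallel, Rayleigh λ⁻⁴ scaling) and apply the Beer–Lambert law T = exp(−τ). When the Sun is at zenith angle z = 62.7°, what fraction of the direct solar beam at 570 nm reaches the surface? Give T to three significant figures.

sec 62.7° = 2.1803.
τ = 0.0921 × (560/570)⁴ × 2.1803 = 0.0921 × 0.9316 × 2.1803 = 0.1871.
T = exp(−0.1871) = 0.8294.

0.829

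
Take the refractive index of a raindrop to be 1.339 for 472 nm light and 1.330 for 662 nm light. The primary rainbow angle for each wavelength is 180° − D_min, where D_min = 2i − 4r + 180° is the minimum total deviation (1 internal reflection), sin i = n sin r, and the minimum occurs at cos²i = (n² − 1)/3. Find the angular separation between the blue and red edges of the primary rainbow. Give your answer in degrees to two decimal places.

At 472 nm (n = 1.339): cos²i = 0.26431 → i = 59.062°, r = 39.834°, D_min = 138.786°, rainbow angle = 41.214°.
At 662 nm (n = 1.330): cos²i = 0.25630 → i = 59.585°, r = 40.422°, D_min = 137.484°, rainbow angle = 42.516°.
Angular width = |41.214° − 42.516°| = 1.303°.

1.30°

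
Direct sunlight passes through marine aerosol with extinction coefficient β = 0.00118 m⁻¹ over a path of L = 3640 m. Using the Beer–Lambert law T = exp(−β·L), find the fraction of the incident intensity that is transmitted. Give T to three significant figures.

0.0136

τ = β·L = 0.00118 × 3640 = 4.2952.
T = exp(−4.2952) = 0.0136.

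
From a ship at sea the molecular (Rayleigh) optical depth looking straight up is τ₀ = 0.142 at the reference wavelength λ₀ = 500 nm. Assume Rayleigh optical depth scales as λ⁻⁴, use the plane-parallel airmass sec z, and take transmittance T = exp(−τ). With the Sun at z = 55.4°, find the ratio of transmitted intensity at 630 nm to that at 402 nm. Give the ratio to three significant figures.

1.65

Airmass: sec 55.4° = 1.7610.
τ(630 nm) = 0.142 × (500/630)⁴ × 1.7610 = 0.142 × 0.3968 × 1.7610 = 0.0992.
τ(402 nm) = 0.142 × (500/402)⁴ × 1.7610 = 0.142 × 2.3932 × 1.7610 = 0.5985.
T(630)/T(402) = exp(τ_B − τ_A) = exp(0.4992) = 1.6475.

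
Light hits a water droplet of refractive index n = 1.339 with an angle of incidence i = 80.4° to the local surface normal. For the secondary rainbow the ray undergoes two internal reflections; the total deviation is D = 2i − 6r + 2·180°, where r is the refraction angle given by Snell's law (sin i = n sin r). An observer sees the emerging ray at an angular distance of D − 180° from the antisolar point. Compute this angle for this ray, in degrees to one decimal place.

56.3°

sin r = sin 80.4° / 1.339 = 0.9860/1.339 = 0.7364; r = 47.42°.
D = 2·80.4° − 6·47.42° + 2·180° = 160.80° − 284.54° + 360° = 236.26°.
Angle from antisolar point = D − 180° = 56.26°.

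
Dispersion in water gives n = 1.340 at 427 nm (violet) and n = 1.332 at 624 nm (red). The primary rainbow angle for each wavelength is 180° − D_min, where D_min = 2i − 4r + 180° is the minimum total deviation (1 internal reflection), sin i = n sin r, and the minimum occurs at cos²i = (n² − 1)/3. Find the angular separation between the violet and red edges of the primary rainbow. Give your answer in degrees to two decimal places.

1.15°

At 427 nm (n = 1.340): cos²i = 0.26520 → i = 59.004°, r = 39.770°, D_min = 138.929°, rainbow angle = 41.071°.
At 624 nm (n = 1.332): cos²i = 0.25807 → i = 59.469°, r = 40.290°, D_min = 137.776°, rainbow angle = 42.224°.
Angular width = |41.071° − 42.224°| = 1.153°.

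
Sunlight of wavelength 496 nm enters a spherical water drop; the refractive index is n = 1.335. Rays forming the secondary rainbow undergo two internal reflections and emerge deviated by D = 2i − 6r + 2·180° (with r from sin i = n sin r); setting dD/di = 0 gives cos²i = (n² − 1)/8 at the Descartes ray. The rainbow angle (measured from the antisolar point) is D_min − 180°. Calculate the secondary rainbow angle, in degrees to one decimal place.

51.4°

cos²i = (1.78222 − 1)/8 = 0.09778; i = arccos(0.31269) = 71.778°.
sin r = sin 71.778°/1.335 = 0.71150; r = 45.357°.
D_min = 2·71.778° − 6·45.357° + 360° = 231.414°.
Rainbow angle = D_min − 180° = 51.414°.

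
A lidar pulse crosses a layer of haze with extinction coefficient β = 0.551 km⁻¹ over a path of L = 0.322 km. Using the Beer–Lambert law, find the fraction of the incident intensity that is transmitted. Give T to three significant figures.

τ = β·L = 0.551 × 0.322 = 0.1774.
T = exp(−0.1774) = 0.8374.

0.837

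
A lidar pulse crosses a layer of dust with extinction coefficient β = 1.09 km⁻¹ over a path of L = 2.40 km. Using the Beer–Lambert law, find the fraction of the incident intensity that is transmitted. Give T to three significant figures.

τ = β·L = 1.09 × 2.40 = 2.6160.
T = exp(−2.6160) = 0.0731.

0.0731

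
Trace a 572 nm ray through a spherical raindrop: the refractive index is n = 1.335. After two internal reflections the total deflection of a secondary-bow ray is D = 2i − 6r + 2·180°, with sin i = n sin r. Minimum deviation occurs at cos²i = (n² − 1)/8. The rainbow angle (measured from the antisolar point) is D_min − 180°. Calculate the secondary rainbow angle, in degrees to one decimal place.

51.4°

cos²i = (1.78222 − 1)/8 = 0.09778; i = arccos(0.31269) = 71.778°.
sin r = sin 71.778°/1.335 = 0.71150; r = 45.357°.
D_min = 2·71.778° − 6·45.357° + 360° = 231.414°.
Rainbow angle = D_min − 180° = 51.414°.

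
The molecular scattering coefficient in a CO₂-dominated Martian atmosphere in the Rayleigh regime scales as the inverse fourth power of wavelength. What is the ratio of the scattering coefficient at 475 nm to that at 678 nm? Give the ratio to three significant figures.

Rayleigh scattering ∝ λ⁻⁴, so the ratio of coefficients is the inverse fourth power of the wavelength ratio.
σ(475)/σ(678) = (678/475)⁴ = (1.4274)⁴ = 4.151.

4.15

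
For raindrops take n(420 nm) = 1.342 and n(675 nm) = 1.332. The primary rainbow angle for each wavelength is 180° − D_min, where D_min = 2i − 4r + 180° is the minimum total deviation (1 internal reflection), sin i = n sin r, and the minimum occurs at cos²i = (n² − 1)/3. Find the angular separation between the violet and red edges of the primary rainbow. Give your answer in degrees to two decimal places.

1.44°

At 420 nm (n = 1.342): cos²i = 0.26699 → i = 58.888°, r = 39.641°, D_min = 139.213°, rainbow angle = 40.787°.
At 675 nm (n = 1.332): cos²i = 0.25807 → i = 59.469°, r = 40.290°, D_min = 137.776°, rainbow angle = 42.224°.
Angular width = |40.787° − 42.224°| = 1.437°.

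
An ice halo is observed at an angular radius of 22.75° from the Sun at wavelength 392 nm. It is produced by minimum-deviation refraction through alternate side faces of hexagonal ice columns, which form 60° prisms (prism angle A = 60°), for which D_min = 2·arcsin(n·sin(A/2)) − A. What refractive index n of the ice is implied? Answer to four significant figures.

1.322

Rearranging: n = sin((D_min + A)/2) / sin(A/2).
(D_min + A)/2 = (22.75° + 60°)/2 = 41.375°.
n = sin 41.375° / sin 30° = 0.6610 / 0.5000 = 1.3220.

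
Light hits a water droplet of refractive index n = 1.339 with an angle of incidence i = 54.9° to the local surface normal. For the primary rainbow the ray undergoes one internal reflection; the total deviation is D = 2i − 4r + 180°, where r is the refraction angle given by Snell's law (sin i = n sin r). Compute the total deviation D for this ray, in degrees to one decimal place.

sin r = sin 54.9° / 1.339 = 0.8181/1.339 = 0.6110; r = 37.66°.
D = 2·54.9° − 4·37.66° + 180° = 109.80° − 150.65° + 180° = 139.15°.

139.1°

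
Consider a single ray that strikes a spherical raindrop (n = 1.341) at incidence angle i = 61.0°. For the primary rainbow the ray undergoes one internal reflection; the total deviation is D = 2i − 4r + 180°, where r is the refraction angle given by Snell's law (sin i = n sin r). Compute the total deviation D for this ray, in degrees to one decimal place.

139.2°

sin r = sin 61.0° / 1.341 = 0.8746/1.341 = 0.6522; r = 40.71°.
D = 2·61.0° − 4·40.71° + 180° = 122.00° − 162.84° + 180° = 139.16°.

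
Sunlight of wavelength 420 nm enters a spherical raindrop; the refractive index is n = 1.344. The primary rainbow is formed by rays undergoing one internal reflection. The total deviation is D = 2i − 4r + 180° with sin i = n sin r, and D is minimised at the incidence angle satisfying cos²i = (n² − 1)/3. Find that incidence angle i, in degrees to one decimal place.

58.8°

cos²i = (1.344² − 1)/3 = (1.80634 − 1)/3 = 0.26878.
cos i = 0.51844, so i = 58.772°.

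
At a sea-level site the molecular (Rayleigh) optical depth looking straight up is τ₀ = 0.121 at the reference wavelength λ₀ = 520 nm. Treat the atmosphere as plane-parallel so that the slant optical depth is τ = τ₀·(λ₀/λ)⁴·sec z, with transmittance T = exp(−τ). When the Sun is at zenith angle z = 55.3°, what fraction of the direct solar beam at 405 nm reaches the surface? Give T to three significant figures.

0.561

sec 55.3° = 1.7566.
τ = 0.121 × (520/405)⁴ × 1.7566 = 0.121 × 2.7176 × 1.7566 = 0.5776.
T = exp(−0.5776) = 0.5612.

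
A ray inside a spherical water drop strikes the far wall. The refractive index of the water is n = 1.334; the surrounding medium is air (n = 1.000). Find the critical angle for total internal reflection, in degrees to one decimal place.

sin θ_c = n_air / n = 1.000 / 1.334 = 0.7496.
θ_c = arcsin(0.7496) = 48.56°.

48.6°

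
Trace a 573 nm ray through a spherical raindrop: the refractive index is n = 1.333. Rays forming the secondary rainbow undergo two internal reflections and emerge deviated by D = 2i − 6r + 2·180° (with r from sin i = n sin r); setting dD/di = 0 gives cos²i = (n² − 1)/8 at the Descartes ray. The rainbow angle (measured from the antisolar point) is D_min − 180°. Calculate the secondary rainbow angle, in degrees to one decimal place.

cos²i = (1.77689 − 1)/8 = 0.09711; i = arccos(0.31163) = 71.843°.
sin r = sin 71.843°/1.333 = 0.71283; r = 45.466°.
D_min = 2·71.843° − 6·45.466° + 360° = 230.891°.
Rainbow angle = D_min − 180° = 50.891°.

50.9°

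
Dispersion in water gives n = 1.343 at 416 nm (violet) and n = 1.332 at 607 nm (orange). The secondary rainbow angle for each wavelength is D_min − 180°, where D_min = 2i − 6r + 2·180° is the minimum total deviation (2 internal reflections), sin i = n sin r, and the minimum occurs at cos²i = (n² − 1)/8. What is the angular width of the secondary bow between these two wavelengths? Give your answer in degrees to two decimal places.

At 416 nm (n = 1.343): cos²i = 0.10046 → i = 71.522°, r = 44.928°, D_min = 233.478°, rainbow angle = 53.478°.
At 607 nm (n = 1.332): cos²i = 0.09678 → i = 71.875°, r = 45.520°, D_min = 230.628°, rainbow angle = 50.628°.
Angular width = |53.478° − 50.628°| = 2.849°.

2.85°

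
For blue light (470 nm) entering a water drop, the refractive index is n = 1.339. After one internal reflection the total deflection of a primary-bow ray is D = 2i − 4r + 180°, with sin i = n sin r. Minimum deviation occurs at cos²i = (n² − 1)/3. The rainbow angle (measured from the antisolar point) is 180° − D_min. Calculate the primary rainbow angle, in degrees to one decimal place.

cos²i = (1.79292 − 1)/3 = 0.26431; i = arccos(0.51411) = 59.062°.
sin r = sin 59.062°/1.339 = 0.64057; r = 39.834°.
D_min = 2·59.062° − 4·39.834° + 180° = 138.786°.
Rainbow angle = 180° − D_min = 41.214°.

41.2°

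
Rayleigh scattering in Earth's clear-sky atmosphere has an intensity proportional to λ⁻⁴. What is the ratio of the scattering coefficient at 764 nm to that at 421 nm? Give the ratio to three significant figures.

0.0922

Rayleigh scattering ∝ λ⁻⁴, so the ratio of coefficients is the inverse fourth power of the wavelength ratio.
σ(764)/σ(421) = (421/764)⁴ = (0.5510)⁴ = 0.09221.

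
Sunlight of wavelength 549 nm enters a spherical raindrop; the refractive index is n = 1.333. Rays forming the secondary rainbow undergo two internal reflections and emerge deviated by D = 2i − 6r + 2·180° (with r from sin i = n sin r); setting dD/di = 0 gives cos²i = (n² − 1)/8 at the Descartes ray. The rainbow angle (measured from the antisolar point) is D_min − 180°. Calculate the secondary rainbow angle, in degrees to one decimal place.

cos²i = (1.77689 − 1)/8 = 0.09711; i = arccos(0.31163) = 71.843°.
sin r = sin 71.843°/1.333 = 0.71283; r = 45.466°.
D_min = 2·71.843° − 6·45.466° + 360° = 230.891°.
Rainbow angle = D_min − 180° = 50.891°.

50.9°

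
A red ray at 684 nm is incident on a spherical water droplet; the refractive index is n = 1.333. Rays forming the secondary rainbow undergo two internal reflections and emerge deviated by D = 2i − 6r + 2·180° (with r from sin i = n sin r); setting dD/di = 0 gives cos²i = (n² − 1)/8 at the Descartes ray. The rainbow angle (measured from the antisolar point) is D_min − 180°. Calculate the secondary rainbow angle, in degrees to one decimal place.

cos²i = (1.77689 − 1)/8 = 0.09711; i = arccos(0.31163) = 71.843°.
sin r = sin 71.843°/1.333 = 0.71283; r = 45.466°.
D_min = 2·71.843° − 6·45.466° + 360° = 230.891°.
Rainbow angle = D_min − 180° = 50.891°.

50.9°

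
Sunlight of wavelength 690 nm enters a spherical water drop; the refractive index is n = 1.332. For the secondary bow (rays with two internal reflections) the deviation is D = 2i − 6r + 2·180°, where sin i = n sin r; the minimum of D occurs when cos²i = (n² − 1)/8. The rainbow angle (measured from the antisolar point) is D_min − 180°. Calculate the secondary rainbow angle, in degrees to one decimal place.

50.6°

cos²i = (1.77422 − 1)/8 = 0.09678; i = arccos(0.31109) = 71.875°.
sin r = sin 71.875°/1.332 = 0.71350; r = 45.520°.
D_min = 2·71.875° − 6·45.520° + 360° = 230.628°.
Rainbow angle = D_min − 180° = 50.628°.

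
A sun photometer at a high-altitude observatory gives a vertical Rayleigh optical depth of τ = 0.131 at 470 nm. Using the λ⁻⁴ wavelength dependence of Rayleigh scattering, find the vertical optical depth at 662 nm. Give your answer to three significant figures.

0.0333

τ(662 nm) = τ(470 nm) × (470/662)⁴ = 0.131 × (0.7100)⁴ = 0.131 × 0.2541 = 0.0333.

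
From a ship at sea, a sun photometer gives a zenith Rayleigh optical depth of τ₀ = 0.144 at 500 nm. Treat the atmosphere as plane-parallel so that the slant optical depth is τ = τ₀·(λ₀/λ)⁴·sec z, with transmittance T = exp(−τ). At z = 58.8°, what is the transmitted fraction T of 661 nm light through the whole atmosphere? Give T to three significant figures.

0.913

sec 58.8° = 1.9304.
τ = 0.144 × (500/661)⁴ × 1.9304 = 0.144 × 0.3274 × 1.9304 = 0.0910.
T = exp(−0.0910) = 0.9130.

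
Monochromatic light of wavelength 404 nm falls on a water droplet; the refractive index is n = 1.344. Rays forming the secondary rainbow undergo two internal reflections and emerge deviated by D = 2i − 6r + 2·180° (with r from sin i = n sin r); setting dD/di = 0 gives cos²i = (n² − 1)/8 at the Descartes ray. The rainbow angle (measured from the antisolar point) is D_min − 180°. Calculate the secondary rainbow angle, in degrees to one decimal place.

cos²i = (1.80634 − 1)/8 = 0.10079; i = arccos(0.31748) = 71.490°.
sin r = sin 71.490°/1.344 = 0.70555; r = 44.874°.
D_min = 2·71.490° − 6·44.874° + 360° = 233.733°.
Rainbow angle = D_min − 180° = 53.733°.

53.7°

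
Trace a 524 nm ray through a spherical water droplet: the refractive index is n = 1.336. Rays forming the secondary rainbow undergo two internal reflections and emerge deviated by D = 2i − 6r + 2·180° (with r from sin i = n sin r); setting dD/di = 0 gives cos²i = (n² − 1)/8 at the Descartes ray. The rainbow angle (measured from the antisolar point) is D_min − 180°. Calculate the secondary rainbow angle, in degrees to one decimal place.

51.7°

cos²i = (1.78490 − 1)/8 = 0.09811; i = arccos(0.31323) = 71.746°.
sin r = sin 71.746°/1.336 = 0.71084; r = 45.303°.
D_min = 2·71.746° − 6·45.303° + 360° = 231.674°.
Rainbow angle = D_min − 180° = 51.674°.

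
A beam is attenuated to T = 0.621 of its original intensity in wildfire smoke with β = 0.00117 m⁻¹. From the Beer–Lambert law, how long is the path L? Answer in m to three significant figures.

Beer–Lambert: T = exp(−βL) ⇒ L = −ln(T)/β = −ln(0.621)/0.00117 = 0.4764/0.00117 = 407.2 m.

407 m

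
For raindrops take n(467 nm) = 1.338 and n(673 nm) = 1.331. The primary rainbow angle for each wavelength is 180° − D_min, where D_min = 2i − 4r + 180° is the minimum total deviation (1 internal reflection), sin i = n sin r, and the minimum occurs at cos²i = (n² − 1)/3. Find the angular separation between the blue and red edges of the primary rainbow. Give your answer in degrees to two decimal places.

At 467 nm (n = 1.338): cos²i = 0.26341 → i = 59.120°, r = 39.899°, D_min = 138.643°, rainbow angle = 41.357°.
At 673 nm (n = 1.331): cos²i = 0.25719 → i = 59.527°, r = 40.356°, D_min = 137.630°, rainbow angle = 42.370°.
Angular width = |41.357° − 42.370°| = 1.013°.

1.01°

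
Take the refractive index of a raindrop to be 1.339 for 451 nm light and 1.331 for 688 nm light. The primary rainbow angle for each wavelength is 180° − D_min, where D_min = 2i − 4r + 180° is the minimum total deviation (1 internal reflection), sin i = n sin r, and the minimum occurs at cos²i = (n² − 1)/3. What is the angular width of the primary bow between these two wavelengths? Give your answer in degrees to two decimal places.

1.16°

At 451 nm (n = 1.339): cos²i = 0.26431 → i = 59.062°, r = 39.834°, D_min = 138.786°, rainbow angle = 41.214°.
At 688 nm (n = 1.331): cos²i = 0.25719 → i = 59.527°, r = 40.356°, D_min = 137.630°, rainbow angle = 42.370°.
Angular width = |41.214° − 42.370°| = 1.156°.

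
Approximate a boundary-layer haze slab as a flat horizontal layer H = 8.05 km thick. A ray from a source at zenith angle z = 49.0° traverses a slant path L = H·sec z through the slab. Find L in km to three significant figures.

sec z = 1/cos 49.0° = 1.5243.
L = 8.05 × 1.5243 = 12.270 km.

12.3 km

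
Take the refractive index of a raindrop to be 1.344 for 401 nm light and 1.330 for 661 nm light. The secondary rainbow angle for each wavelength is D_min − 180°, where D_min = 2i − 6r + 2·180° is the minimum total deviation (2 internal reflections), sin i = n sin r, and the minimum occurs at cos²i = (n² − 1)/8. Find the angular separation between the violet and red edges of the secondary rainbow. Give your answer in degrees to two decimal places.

At 401 nm (n = 1.344): cos²i = 0.10079 → i = 71.490°, r = 44.874°, D_min = 233.733°, rainbow angle = 53.733°.
At 661 nm (n = 1.330): cos²i = 0.09611 → i = 71.940°, r = 45.630°, D_min = 230.101°, rainbow angle = 50.101°.
Angular width = |53.733° − 50.101°| = 3.632°.

3.63°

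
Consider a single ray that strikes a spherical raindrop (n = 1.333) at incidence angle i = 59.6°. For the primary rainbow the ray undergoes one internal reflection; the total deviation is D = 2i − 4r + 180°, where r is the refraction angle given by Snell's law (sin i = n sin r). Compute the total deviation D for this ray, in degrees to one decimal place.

137.9°

sin r = sin 59.6° / 1.333 = 0.8625/1.333 = 0.6470; r = 40.32°.
D = 2·59.6° − 4·40.32° + 180° = 119.20° − 161.28° + 180° = 137.92°.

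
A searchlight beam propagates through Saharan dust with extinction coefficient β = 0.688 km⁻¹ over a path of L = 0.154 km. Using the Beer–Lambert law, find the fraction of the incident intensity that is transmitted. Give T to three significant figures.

τ = β·L = 0.688 × 0.154 = 0.1060.
T = exp(−0.1060) = 0.8995.

0.899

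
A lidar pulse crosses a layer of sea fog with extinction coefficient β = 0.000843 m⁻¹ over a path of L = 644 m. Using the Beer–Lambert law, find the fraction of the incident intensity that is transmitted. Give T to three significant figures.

τ = β·L = 0.000843 × 644 = 0.5429.
T = exp(−0.5429) = 0.5811.

0.581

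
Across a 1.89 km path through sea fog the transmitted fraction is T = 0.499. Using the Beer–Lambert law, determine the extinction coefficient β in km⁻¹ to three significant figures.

Beer–Lambert: T = exp(−βL) ⇒ β = −ln(T)/L = −ln(0.499)/1.89 = 0.6951/1.89 = 0.3678 km⁻¹.

0.368 km⁻¹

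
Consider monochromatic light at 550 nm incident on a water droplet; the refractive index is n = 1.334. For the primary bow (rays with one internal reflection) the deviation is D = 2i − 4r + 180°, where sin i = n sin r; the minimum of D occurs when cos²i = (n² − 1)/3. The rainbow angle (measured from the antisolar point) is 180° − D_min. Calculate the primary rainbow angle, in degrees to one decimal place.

41.9°

cos²i = (1.77956 − 1)/3 = 0.25985; i = arccos(0.50976) = 59.352°.
sin r = sin 59.352°/1.334 = 0.64492; r = 40.159°.
D_min = 2·59.352° − 4·40.159° + 180° = 138.067°.
Rainbow angle = 180° − D_min = 41.933°.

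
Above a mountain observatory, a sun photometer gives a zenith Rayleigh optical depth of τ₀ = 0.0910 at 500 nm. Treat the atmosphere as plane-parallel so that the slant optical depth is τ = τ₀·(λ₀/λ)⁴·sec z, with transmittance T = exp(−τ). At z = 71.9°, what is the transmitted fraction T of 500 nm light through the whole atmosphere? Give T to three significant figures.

0.746

sec 71.9° = 3.2188.
τ = 0.0910 × (500/500)⁴ × 3.2188 = 0.0910 × 1.0000 × 3.2188 = 0.2929.
T = exp(−0.2929) = 0.7461.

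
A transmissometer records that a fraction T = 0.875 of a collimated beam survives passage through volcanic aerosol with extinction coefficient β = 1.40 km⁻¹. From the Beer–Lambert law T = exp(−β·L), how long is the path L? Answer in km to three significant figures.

0.0954 km

Beer–Lambert: T = exp(−βL) ⇒ L = −ln(T)/β = −ln(0.875)/1.40 = 0.1335/1.40 = 0.09538 km.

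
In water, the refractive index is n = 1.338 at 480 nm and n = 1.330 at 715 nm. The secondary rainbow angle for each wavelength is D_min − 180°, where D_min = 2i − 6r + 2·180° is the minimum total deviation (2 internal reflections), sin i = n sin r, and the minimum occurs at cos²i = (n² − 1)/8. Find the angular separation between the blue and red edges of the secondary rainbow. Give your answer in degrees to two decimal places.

At 480 nm (n = 1.338): cos²i = 0.09878 → i = 71.682°, r = 45.195°, D_min = 232.193°, rainbow angle = 52.193°.
At 715 nm (n = 1.330): cos²i = 0.09611 → i = 71.940°, r = 45.630°, D_min = 230.101°, rainbow angle = 50.101°.
Angular width = |52.193° − 50.101°| = 2.092°.

2.09°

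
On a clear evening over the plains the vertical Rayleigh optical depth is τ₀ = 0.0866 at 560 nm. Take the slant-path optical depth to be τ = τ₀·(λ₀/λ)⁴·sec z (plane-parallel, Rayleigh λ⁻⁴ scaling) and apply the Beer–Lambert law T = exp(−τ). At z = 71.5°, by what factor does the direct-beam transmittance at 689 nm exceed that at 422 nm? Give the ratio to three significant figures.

2.07

Airmass: sec 71.5° = 3.1515.
τ(689 nm) = 0.0866 × (560/689)⁴ × 3.1515 = 0.0866 × 0.4364 × 3.1515 = 0.1191.
τ(422 nm) = 0.0866 × (560/422)⁴ × 3.1515 = 0.0866 × 3.1010 × 3.1515 = 0.8463.
T(689)/T(422) = exp(τ_B − τ_A) = exp(0.7272) = 2.0694.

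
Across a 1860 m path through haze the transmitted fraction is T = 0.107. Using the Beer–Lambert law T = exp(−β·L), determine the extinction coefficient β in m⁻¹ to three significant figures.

Beer–Lambert: T = exp(−βL) ⇒ β = −ln(T)/L = −ln(0.107)/1860 = 2.2349/1860 = 0.001202 m⁻¹.

0.00120 m⁻¹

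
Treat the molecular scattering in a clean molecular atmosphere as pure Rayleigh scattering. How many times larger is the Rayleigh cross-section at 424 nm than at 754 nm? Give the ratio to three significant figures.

10.0

Rayleigh scattering ∝ λ⁻⁴, so the ratio of coefficients is the inverse fourth power of the wavelength ratio.
σ(424)/σ(754) = (754/424)⁴ = (1.7783)⁴ = 10.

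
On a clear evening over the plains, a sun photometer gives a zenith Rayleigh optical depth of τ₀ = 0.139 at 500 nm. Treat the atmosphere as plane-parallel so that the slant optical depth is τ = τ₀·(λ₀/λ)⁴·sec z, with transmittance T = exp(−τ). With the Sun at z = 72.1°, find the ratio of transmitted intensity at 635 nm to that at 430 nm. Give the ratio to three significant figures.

Airmass: sec 72.1° = 3.2535.
τ(635 nm) = 0.139 × (500/635)⁴ × 3.2535 = 0.139 × 0.3844 × 3.2535 = 0.1738.
τ(430 nm) = 0.139 × (500/430)⁴ × 3.2535 = 0.139 × 1.8281 × 3.2535 = 0.8268.
T(635)/T(430) = exp(τ_B − τ_A) = exp(0.6529) = 1.9211.

1.92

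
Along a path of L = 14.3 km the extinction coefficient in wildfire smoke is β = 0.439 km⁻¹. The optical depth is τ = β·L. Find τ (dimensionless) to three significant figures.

6.28

τ = β·L = 0.439 × 14.3 = 6.2777.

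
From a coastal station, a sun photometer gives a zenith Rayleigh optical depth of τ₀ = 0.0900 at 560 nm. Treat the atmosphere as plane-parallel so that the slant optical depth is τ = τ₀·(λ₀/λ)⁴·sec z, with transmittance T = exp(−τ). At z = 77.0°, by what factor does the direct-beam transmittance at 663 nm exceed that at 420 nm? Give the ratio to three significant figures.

2.89

Airmass: sec 77.0° = 4.4454.
τ(663 nm) = 0.0900 × (560/663)⁴ × 4.4454 = 0.0900 × 0.5090 × 4.4454 = 0.2036.
τ(420 nm) = 0.0900 × (560/420)⁴ × 4.4454 = 0.0900 × 3.1605 × 4.4454 = 1.2645.
T(663)/T(420) = exp(τ_B − τ_A) = exp(1.0608) = 2.8888.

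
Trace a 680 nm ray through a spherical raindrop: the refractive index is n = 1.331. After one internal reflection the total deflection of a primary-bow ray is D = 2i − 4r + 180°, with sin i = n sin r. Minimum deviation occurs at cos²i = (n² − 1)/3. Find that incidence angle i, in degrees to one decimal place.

cos²i = (1.331² − 1)/3 = (1.77156 − 1)/3 = 0.25719.
cos i = 0.50714, so i = 59.527°.

59.5°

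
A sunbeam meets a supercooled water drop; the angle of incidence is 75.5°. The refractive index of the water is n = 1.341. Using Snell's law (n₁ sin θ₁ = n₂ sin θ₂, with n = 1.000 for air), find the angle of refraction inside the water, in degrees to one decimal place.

46.2°

Snell: sin θ_r = sin θ_i / n = sin 75.5° / 1.341 = 0.9681 / 1.341 = 0.7220.
θ_r = arcsin(0.7220) = 46.22°.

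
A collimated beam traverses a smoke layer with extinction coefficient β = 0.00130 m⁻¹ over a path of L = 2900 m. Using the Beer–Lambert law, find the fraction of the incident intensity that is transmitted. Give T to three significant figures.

0.0231

τ = β·L = 0.00130 × 2900 = 3.7700.
T = exp(−3.7700) = 0.0231.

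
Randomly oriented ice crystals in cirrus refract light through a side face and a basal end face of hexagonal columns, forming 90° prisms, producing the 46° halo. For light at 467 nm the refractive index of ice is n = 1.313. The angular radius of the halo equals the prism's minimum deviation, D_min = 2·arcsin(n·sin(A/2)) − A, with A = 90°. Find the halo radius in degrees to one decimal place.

46.4°

n·sin(A/2) = 1.313 × sin 45° = 1.313 × 0.7071 = 0.9284.
D_min = 2·arcsin(0.9284) − 90° = 2 × 68.192° − 90° = 46.383°.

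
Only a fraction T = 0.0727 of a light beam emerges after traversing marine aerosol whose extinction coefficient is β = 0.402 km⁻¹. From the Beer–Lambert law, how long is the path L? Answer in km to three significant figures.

6.52 km

Beer–Lambert: T = exp(−βL) ⇒ L = −ln(T)/β = −ln(0.0727)/0.402 = 2.6214/0.402 = 6.521 km.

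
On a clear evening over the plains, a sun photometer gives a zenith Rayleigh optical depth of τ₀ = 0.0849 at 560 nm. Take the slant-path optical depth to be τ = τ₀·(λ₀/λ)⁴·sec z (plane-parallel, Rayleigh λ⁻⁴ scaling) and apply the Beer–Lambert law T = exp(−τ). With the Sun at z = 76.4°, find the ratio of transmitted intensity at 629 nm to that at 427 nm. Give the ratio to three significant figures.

Airmass: sec 76.4° = 4.2527.
τ(629 nm) = 0.0849 × (560/629)⁴ × 4.2527 = 0.0849 × 0.6283 × 4.2527 = 0.2268.
τ(427 nm) = 0.0849 × (560/427)⁴ × 4.2527 = 0.0849 × 2.9583 × 4.2527 = 1.0681.
T(629)/T(427) = exp(τ_B − τ_A) = exp(0.8413) = 2.3193.

2.32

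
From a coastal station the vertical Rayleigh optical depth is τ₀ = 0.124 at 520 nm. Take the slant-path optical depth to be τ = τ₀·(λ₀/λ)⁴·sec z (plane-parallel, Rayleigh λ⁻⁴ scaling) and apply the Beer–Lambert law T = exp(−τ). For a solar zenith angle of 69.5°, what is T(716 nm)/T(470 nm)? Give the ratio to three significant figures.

Airmass: sec 69.5° = 2.8555.
τ(716 nm) = 0.124 × (520/716)⁴ × 2.8555 = 0.124 × 0.2782 × 2.8555 = 0.0985.
τ(470 nm) = 0.124 × (520/470)⁴ × 2.8555 = 0.124 × 1.4984 × 2.8555 = 0.5305.
T(716)/T(470) = exp(τ_B − τ_A) = exp(0.4320) = 1.5404.

1.54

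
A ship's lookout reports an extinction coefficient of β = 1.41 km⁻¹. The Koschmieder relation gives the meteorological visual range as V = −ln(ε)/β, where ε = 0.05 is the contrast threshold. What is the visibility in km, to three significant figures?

2.12 km

V = −ln(0.05) / 1.41 = 2.996 / 1.41 = 2.1246 km.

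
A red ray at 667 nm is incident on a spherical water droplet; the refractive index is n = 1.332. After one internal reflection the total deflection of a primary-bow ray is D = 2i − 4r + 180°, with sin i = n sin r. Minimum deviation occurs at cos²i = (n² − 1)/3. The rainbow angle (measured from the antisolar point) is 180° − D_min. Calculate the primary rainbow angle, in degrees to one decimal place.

cos²i = (1.77422 − 1)/3 = 0.25807; i = arccos(0.50801) = 59.469°.
sin r = sin 59.469°/1.332 = 0.64666; r = 40.290°.
D_min = 2·59.469° − 4·40.290° + 180° = 137.776°.
Rainbow angle = 180° − D_min = 42.224°.

42.2°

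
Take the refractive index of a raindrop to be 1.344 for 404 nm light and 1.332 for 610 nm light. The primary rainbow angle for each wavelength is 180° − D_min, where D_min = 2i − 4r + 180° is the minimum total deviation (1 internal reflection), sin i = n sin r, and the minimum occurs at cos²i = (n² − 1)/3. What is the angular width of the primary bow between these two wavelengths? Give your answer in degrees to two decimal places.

1.72°

At 404 nm (n = 1.344): cos²i = 0.26878 → i = 58.772°, r = 39.512°, D_min = 139.495°, rainbow angle = 40.505°.
At 610 nm (n = 1.332): cos²i = 0.25807 → i = 59.469°, r = 40.290°, D_min = 137.776°, rainbow angle = 42.224°.
Angular width = |40.505° − 42.224°| = 1.719°.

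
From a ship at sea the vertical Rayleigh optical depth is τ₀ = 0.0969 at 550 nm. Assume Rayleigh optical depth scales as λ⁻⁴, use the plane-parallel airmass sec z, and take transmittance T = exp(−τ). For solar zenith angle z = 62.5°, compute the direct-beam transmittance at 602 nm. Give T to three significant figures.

sec 62.5° = 2.1657.
τ = 0.0969 × (550/602)⁴ × 2.1657 = 0.0969 × 0.6967 × 2.1657 = 0.1462.
T = exp(−0.1462) = 0.8640.

0.864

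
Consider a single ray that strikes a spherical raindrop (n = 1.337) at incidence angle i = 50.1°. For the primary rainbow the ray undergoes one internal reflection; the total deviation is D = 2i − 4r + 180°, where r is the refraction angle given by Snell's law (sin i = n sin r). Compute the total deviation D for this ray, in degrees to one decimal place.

140.1°

sin r = sin 50.1° / 1.337 = 0.7672/1.337 = 0.5738; r = 35.02°.
D = 2·50.1° − 4·35.02° + 180° = 100.20° − 140.06° + 180° = 140.14°.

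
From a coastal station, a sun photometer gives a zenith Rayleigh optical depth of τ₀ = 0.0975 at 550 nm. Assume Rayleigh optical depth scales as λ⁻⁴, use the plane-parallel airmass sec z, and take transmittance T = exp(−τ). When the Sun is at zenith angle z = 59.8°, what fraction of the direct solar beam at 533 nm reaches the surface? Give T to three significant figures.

sec 59.8° = 1.9880.
τ = 0.0975 × (550/533)⁴ × 1.9880 = 0.0975 × 1.1338 × 1.9880 = 0.2198.
T = exp(−0.2198) = 0.8027.

0.803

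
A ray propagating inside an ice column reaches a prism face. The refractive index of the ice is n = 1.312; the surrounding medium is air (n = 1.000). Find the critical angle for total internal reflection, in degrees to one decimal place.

49.7°

sin θ_c = n_air / n = 1.000 / 1.312 = 0.7622.
θ_c = arcsin(0.7622) = 49.66°.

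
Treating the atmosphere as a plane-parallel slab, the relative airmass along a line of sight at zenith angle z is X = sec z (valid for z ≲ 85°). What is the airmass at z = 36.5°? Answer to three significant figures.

X = sec z = 1/cos 36.5° = 1/0.8039 = 1.2440.

1.24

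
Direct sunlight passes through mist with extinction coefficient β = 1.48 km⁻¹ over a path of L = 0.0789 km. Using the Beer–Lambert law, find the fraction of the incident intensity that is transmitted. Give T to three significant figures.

0.890

τ = β·L = 1.48 × 0.0789 = 0.1168.
T = exp(−0.1168) = 0.8898.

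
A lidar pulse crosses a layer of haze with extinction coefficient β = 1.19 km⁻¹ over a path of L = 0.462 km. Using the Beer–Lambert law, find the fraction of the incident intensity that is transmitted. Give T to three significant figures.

0.577

τ = β·L = 1.19 × 0.462 = 0.5498.
T = exp(−0.5498) = 0.5771.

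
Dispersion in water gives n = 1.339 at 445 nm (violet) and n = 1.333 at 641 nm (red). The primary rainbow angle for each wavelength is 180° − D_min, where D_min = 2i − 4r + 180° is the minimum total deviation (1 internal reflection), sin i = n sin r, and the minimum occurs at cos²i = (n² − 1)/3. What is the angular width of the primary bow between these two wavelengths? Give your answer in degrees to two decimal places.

At 445 nm (n = 1.339): cos²i = 0.26431 → i = 59.062°, r = 39.834°, D_min = 138.786°, rainbow angle = 41.214°.
At 641 nm (n = 1.333): cos²i = 0.25896 → i = 59.410°, r = 40.225°, D_min = 137.922°, rainbow angle = 42.078°.
Angular width = |41.214° − 42.078°| = 0.865°.

0.86°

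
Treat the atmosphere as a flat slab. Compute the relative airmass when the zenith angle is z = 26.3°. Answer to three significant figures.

X = sec z = 1/cos 26.3° = 1/0.8965 = 1.1155.

1.12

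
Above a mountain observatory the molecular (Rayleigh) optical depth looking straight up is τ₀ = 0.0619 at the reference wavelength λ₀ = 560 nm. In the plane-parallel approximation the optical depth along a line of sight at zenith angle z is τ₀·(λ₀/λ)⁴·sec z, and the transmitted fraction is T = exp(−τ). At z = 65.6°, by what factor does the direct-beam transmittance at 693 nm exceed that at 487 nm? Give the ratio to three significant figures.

1.22

Airmass: sec 65.6° = 2.4207.
τ(693 nm) = 0.0619 × (560/693)⁴ × 2.4207 = 0.0619 × 0.4264 × 2.4207 = 0.0639.
τ(487 nm) = 0.0619 × (560/487)⁴ × 2.4207 = 0.0619 × 1.7484 × 2.4207 = 0.2620.
T(693)/T(487) = exp(τ_B − τ_A) = exp(0.1981) = 1.2191.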